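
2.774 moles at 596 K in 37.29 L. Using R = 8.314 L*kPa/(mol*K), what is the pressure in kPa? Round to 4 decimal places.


PV = nRT, solve for P = nRT / V.
nRT = 2.774 * 8.314 * 596 = 13745.5695
P = 13745.5695 / 37.29
P = 368.61275141 kPa, rounded to 4 dp:

368.6128 kPa


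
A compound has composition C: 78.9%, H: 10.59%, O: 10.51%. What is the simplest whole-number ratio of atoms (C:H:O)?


Assume 100 g of compound, divide each mass% by atomic mass to get moles, then normalize by the smallest to get a raw atom ratio.
Moles per 100 g: C: 78.9/12.011 = 6.569, H: 10.59/1.008 = 10.506, O: 10.51/15.999 = 0.6569
Raw ratio (divide by min = 0.6569): C: 10.0, H: 15.993, O: 1.0
Multiply by 1 to clear fractions: C: 10.0 ~= 10, H: 15.993 ~= 16, O: 1.0 ~= 1
Reduce by GCD to get the simplest whole-number ratio:

10:16:1


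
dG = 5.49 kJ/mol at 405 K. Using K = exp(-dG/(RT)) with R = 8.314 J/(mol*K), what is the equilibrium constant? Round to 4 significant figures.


dG is in kJ/mol; multiply by 1000 to match R in J/(mol*K).
RT = 8.314 * 405 = 3367.17 J/mol
exponent = -dG*1000 / (RT) = -(5.49*1000) / 3367.17 = -1.63044931
K = exp(-1.63044931)
K = 0.19584156, rounded to 4 significant figures:

0.1958


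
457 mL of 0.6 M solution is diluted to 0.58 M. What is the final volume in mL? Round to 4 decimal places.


Dilution: M1*V1 = M2*V2, solve for V2.
V2 = M1*V1 / M2
V2 = 0.6 * 457 / 0.58
V2 = 274.2 / 0.58
V2 = 472.75862069 mL, rounded to 4 dp:

472.7586 mL


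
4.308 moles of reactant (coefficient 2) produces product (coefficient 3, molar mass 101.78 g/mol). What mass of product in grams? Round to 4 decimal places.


Use the coefficient ratio to convert reactant moles to product moles, then multiply by the product's molar mass.
moles_P = moles_R * (coeff_P / coeff_R) = 4.308 * (3/2) = 6.462
mass_P = moles_P * M_P = 6.462 * 101.78
mass_P = 657.70236 g, rounded to 4 dp:

657.7024 g


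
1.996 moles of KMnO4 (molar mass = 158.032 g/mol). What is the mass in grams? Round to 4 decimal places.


mass = n * M
mass = 1.996 * 158.032
mass = 315.431872 g, rounded to 4 dp:

315.4319 g


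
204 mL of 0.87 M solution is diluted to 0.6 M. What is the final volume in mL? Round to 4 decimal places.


Dilution: M1*V1 = M2*V2, solve for V2.
V2 = M1*V1 / M2
V2 = 0.87 * 204 / 0.6
V2 = 177.48 / 0.6
V2 = 295.8 mL, rounded to 4 dp:

295.8000 mL


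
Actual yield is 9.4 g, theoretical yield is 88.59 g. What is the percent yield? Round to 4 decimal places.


% yield = 100 * actual / theoretical
% yield = 100 * 9.4 / 88.59
% yield = 10.61067841 %, rounded to 4 dp:

10.6107 %


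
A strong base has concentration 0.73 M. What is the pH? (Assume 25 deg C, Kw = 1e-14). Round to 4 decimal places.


A strong base dissociates completely, so [OH-] equals the given concentration.
pOH = -log10([OH-]) = -log10(0.73) = 0.136677
pH = 14 - pOH = 14 - 0.136677
pH = 13.863323, rounded to 4 dp:

13.8633


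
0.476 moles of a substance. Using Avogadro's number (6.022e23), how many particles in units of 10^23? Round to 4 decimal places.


N = n * NA, then divide by 1e23 for the requested units.
N / 1e23 = n * 6.022
N / 1e23 = 0.476 * 6.022
N / 1e23 = 2.866472, rounded to 4 dp:

2.8665


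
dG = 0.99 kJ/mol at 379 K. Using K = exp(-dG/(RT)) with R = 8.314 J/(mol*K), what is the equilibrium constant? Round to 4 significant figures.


dG is in kJ/mol; multiply by 1000 to match R in J/(mol*K).
RT = 8.314 * 379 = 3151.006 J/mol
exponent = -dG*1000 / (RT) = -(0.99*1000) / 3151.006 = -0.31418537
K = exp(-0.31418537)
K = 0.73038362, rounded to 4 significant figures:

0.7304


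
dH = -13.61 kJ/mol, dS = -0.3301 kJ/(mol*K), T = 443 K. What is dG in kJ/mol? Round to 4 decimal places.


Gibbs: dG = dH - T*dS (consistent units, dS already in kJ/(mol*K)).
T*dS = 443 * -0.3301 = -146.2343
dG = -13.61 - (-146.2343)
dG = 132.6243 kJ/mol, rounded to 4 dp:

132.6243 kJ/mol


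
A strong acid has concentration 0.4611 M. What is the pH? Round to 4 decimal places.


A strong acid dissociates completely, so [H+] equals the given concentration.
pH = -log10([H+]) = -log10(0.4611)
pH = 0.33620488, rounded to 4 dp:

0.3362


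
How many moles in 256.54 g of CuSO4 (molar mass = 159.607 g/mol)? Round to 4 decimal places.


n = mass / M
n = 256.54 / 159.607
n = 1.60732299 mol, rounded to 4 dp:

1.6073 mol


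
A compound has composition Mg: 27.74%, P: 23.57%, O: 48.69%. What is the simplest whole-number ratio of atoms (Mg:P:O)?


Assume 100 g of compound, divide each mass% by atomic mass to get moles, then normalize by the smallest to get a raw atom ratio.
Moles per 100 g: Mg: 27.74/24.305 = 1.1413, P: 23.57/30.974 = 0.761, O: 48.69/15.999 = 3.0433
Raw ratio (divide by min = 0.761): Mg: 1.5, P: 1.0, O: 3.999
Multiply by 2 to clear fractions: Mg: 3.0 ~= 3, P: 2.0 ~= 2, O: 7.999 ~= 8
Reduce by GCD to get the simplest whole-number ratio:

3:2:8


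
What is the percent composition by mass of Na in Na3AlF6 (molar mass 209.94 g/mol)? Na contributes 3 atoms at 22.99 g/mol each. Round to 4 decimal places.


pct = 100 * (n_elem * M_elem) / M_total
mass_contribution = 3 * 22.99 = 68.97 g/mol
pct = 100 * 68.97 / 209.94
pct = 32.8522435 %, rounded to 4 dp:

32.8522 %


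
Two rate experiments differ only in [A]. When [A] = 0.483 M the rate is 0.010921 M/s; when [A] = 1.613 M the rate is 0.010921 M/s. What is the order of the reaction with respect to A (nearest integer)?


Rate is proportional to [A]^n, so rate2/rate1 = ([A]2/[A]1)^n. Take logs to solve for n.
rate2/rate1 = 0.010921 / 0.010921 = 1.0
[A]2/[A]1 = 1.613 / 0.483 = 3.3395
n = ln(1.0) / ln(3.3395) = 0.0
Nearest integer order:

0


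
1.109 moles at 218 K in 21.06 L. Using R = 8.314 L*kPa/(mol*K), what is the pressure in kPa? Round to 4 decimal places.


PV = nRT, solve for P = nRT / V.
nRT = 1.109 * 8.314 * 218 = 2010.0093
P = 2010.0093 / 21.06
P = 95.44203704 kPa, rounded to 4 dp:

95.4420 kPa


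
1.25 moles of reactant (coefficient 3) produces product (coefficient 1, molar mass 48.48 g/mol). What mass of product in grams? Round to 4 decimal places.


Use the coefficient ratio to convert reactant moles to product moles, then multiply by the product's molar mass.
moles_P = moles_R * (coeff_P / coeff_R) = 1.25 * (1/3) = 0.416667
mass_P = moles_P * M_P = 0.416667 * 48.48
mass_P = 20.20001616 g, rounded to 4 dp:

20.2000 g


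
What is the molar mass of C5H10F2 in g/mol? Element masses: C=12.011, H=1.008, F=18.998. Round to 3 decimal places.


M = sum(count * atomic_mass) over atoms.
M = 5*12.011 + 10*1.008 + 2*18.998
M = 60.055 + 10.08 + 37.996
M = 108.131 g/mol, rounded to 3 dp:

108.131 g/mol


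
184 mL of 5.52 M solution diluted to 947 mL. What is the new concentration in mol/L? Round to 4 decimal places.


Dilution: M1*V1 = M2*V2, solve for M2.
M2 = M1*V1 / V2
M2 = 5.52 * 184 / 947
M2 = 1015.68 / 947
M2 = 1.07252376 mol/L, rounded to 4 dp:

1.0725 mol/L


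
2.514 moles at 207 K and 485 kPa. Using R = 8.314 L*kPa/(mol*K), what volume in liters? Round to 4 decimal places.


PV = nRT, solve for V = nRT / P.
nRT = 2.514 * 8.314 * 207 = 4326.589
V = 4326.589 / 485
V = 8.92080206 L, rounded to 4 dp:

8.9208 L


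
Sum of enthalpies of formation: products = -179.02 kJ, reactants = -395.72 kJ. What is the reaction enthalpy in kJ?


dH_rxn = sum(dH_f products) - sum(dH_f reactants)
dH_rxn = -179.02 - (-395.72)
dH_rxn = 216.7 kJ:

216.70 kJ


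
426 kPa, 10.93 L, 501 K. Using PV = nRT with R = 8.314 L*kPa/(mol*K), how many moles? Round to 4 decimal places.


PV = nRT, solve for n = PV / (RT).
PV = 426 * 10.93 = 4656.18
RT = 8.314 * 501 = 4165.314
n = 4656.18 / 4165.314
n = 1.1178461 mol, rounded to 4 dp:

1.1178 mol


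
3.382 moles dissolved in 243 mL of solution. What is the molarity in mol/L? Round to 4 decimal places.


Convert volume to liters: V_L = V_mL / 1000.
V_L = 243 / 1000 = 0.243 L
M = n / V_L = 3.382 / 0.243
M = 13.91769547 mol/L, rounded to 4 dp:

13.9177 mol/L


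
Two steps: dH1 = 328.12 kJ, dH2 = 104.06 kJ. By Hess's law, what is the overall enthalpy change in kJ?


Hess's law: enthalpy is a state function, so add the step enthalpies.
dH_total = dH1 + dH2 = 328.12 + (104.06)
dH_total = 432.18 kJ:

432.18 kJ


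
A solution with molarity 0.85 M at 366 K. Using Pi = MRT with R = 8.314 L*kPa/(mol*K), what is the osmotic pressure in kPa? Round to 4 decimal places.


Osmotic pressure (van't Hoff): Pi = M*R*T.
RT = 8.314 * 366 = 3042.924
Pi = 0.85 * 3042.924
Pi = 2586.4854 kPa, rounded to 4 dp:

2586.4854 kPa


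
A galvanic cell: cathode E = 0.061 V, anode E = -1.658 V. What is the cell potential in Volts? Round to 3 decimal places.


Standard cell potential: E_cell = E_cathode - E_anode.
E_cell = 0.061 - (-1.658)
E_cell = 1.719 V, rounded to 3 dp:

1.719 V


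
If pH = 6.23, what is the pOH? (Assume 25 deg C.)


At 25 deg C, pH + pOH = 14.
pOH = 14 - pH = 14 - 6.23
pOH = 7.77:

7.77


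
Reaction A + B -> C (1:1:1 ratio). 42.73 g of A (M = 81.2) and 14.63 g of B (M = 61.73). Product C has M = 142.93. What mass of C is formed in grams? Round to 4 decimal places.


Find moles of each reactant; the smaller value is the limiting reagent in a 1:1:1 reaction, so moles_C equals moles of the limiter.
n_A = mass_A / M_A = 42.73 / 81.2 = 0.526232 mol
n_B = mass_B / M_B = 14.63 / 61.73 = 0.237 mol
Limiting reagent: B (smaller), n_limiting = 0.237 mol
mass_C = n_limiting * M_C = 0.237 * 142.93
mass_C = 33.87441 g, rounded to 4 dp:

33.8744 g


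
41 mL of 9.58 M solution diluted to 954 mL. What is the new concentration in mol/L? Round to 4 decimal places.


Dilution: M1*V1 = M2*V2, solve for M2.
M2 = M1*V1 / V2
M2 = 9.58 * 41 / 954
M2 = 392.78 / 954
M2 = 0.41171908 mol/L, rounded to 4 dp:

0.4117 mol/L


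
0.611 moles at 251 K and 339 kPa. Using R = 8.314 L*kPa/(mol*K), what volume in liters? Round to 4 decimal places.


PV = nRT, solve for V = nRT / P.
nRT = 0.611 * 8.314 * 251 = 1275.0434
V = 1275.0434 / 339
V = 3.76118997 L, rounded to 4 dp:

3.7612 L


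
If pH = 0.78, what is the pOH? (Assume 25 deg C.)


At 25 deg C, pH + pOH = 14.
pOH = 14 - pH = 14 - 0.78
pOH = 13.22:

13.22


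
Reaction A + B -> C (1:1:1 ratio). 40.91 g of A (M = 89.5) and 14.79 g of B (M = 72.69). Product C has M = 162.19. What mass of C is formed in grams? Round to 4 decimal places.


Find moles of each reactant; the smaller value is the limiting reagent in a 1:1:1 reaction, so moles_C equals moles of the limiter.
n_A = mass_A / M_A = 40.91 / 89.5 = 0.457095 mol
n_B = mass_B / M_B = 14.79 / 72.69 = 0.203467 mol
Limiting reagent: B (smaller), n_limiting = 0.203467 mol
mass_C = n_limiting * M_C = 0.203467 * 162.19
mass_C = 33.00031273 g, rounded to 4 dp:

33.0003 g


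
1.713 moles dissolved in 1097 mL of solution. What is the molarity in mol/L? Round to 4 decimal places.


Convert volume to liters: V_L = V_mL / 1000.
V_L = 1097 / 1000 = 1.097 L
M = n / V_L = 1.713 / 1.097
M = 1.56153145 mol/L, rounded to 4 dp:

1.5615 mol/L


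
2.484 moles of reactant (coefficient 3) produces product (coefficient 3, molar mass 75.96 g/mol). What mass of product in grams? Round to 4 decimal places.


Use the coefficient ratio to convert reactant moles to product moles, then multiply by the product's molar mass.
moles_P = moles_R * (coeff_P / coeff_R) = 2.484 * (3/3) = 2.484
mass_P = moles_P * M_P = 2.484 * 75.96
mass_P = 188.68464 g, rounded to 4 dp:

188.6846 g


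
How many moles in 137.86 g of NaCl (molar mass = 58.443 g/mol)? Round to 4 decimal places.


n = mass / M
n = 137.86 / 58.443
n = 2.35887959 mol, rounded to 4 dp:

2.3589 mol


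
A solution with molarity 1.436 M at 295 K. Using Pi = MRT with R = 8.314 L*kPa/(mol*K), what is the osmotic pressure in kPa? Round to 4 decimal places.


Osmotic pressure (van't Hoff): Pi = M*R*T.
RT = 8.314 * 295 = 2452.63
Pi = 1.436 * 2452.63
Pi = 3521.97668 kPa, rounded to 4 dp:

3521.9767 kPa


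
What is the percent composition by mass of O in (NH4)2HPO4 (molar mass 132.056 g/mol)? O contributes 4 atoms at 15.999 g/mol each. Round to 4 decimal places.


pct = 100 * (n_elem * M_elem) / M_total
mass_contribution = 4 * 15.999 = 63.996 g/mol
pct = 100 * 63.996 / 132.056
pct = 48.46125886 %, rounded to 4 dp:

48.4613 %


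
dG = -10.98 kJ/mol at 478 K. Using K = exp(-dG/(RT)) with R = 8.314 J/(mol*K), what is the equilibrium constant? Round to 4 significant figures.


dG is in kJ/mol; multiply by 1000 to match R in J/(mol*K).
RT = 8.314 * 478 = 3974.092 J/mol
exponent = -dG*1000 / (RT) = -(-10.98*1000) / 3974.092 = 2.76289527
K = exp(2.76289527)
K = 15.845654, rounded to 4 significant figures:

15.85


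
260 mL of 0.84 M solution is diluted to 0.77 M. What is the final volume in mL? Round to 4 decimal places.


Dilution: M1*V1 = M2*V2, solve for V2.
V2 = M1*V1 / M2
V2 = 0.84 * 260 / 0.77
V2 = 218.4 / 0.77
V2 = 283.63636364 mL, rounded to 4 dp:

283.6364 mL


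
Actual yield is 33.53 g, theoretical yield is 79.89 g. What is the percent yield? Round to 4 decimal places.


% yield = 100 * actual / theoretical
% yield = 100 * 33.53 / 79.89
% yield = 41.97020904 %, rounded to 4 dp:

41.9702 %


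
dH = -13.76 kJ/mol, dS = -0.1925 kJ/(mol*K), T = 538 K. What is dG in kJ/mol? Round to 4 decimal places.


Gibbs: dG = dH - T*dS (consistent units, dS already in kJ/(mol*K)).
T*dS = 538 * -0.1925 = -103.565
dG = -13.76 - (-103.565)
dG = 89.805 kJ/mol, rounded to 4 dp:

89.8050 kJ/mol


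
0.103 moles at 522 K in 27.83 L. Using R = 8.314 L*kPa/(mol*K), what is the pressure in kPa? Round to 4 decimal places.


PV = nRT, solve for P = nRT / V.
nRT = 0.103 * 8.314 * 522 = 447.0105
P = 447.0105 / 27.83
P = 16.0621811 kPa, rounded to 4 dp:

16.0622 kPa


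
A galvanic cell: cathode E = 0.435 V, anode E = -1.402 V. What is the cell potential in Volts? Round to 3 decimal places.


Standard cell potential: E_cell = E_cathode - E_anode.
E_cell = 0.435 - (-1.402)
E_cell = 1.837 V, rounded to 3 dp:

1.837 V


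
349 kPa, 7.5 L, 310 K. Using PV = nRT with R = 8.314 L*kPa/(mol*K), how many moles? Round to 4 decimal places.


PV = nRT, solve for n = PV / (RT).
PV = 349 * 7.5 = 2617.5
RT = 8.314 * 310 = 2577.34
n = 2617.5 / 2577.34
n = 1.01558196 mol, rounded to 4 dp:

1.0156 mol


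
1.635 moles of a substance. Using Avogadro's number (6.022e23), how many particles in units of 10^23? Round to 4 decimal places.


N = n * NA, then divide by 1e23 for the requested units.
N / 1e23 = n * 6.022
N / 1e23 = 1.635 * 6.022
N / 1e23 = 9.84597, rounded to 4 dp:

9.8460


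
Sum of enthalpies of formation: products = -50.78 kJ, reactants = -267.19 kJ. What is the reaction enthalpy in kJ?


dH_rxn = sum(dH_f products) - sum(dH_f reactants)
dH_rxn = -50.78 - (-267.19)
dH_rxn = 216.41 kJ:

216.41 kJ


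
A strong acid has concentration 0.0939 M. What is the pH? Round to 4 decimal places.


A strong acid dissociates completely, so [H+] equals the given concentration.
pH = -log10([H+]) = -log10(0.0939)
pH = 1.02733441, rounded to 4 dp:

1.0273


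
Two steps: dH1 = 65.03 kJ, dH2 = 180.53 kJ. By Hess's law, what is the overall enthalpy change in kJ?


Hess's law: enthalpy is a state function, so add the step enthalpies.
dH_total = dH1 + dH2 = 65.03 + (180.53)
dH_total = 245.56 kJ:

245.56 kJ


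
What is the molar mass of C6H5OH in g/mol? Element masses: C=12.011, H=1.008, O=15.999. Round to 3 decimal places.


M = sum(count * atomic_mass) over atoms.
M = 6*12.011 + 6*1.008 + 1*15.999
M = 72.066 + 6.048 + 15.999
M = 94.113 g/mol, rounded to 3 dp:

94.113 g/mol


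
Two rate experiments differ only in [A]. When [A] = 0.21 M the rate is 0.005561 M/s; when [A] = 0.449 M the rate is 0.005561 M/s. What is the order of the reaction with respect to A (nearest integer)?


Rate is proportional to [A]^n, so rate2/rate1 = ([A]2/[A]1)^n. Take logs to solve for n.
rate2/rate1 = 0.005561 / 0.005561 = 1.0
[A]2/[A]1 = 0.449 / 0.21 = 2.1381
n = ln(1.0) / ln(2.1381) = 0.0
Nearest integer order:

0


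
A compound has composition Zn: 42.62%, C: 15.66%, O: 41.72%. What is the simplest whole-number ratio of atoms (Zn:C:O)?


Assume 100 g of compound, divide each mass% by atomic mass to get moles, then normalize by the smallest to get a raw atom ratio.
Moles per 100 g: Zn: 42.62/65.38 = 0.6519, C: 15.66/12.011 = 1.3038, O: 41.72/15.999 = 2.6077
Raw ratio (divide by min = 0.6519): Zn: 1.0, C: 2.0, O: 4.0
Multiply by 1 to clear fractions: Zn: 1.0 ~= 1, C: 2.0 ~= 2, O: 4.0 ~= 4
Reduce by GCD to get the simplest whole-number ratio:

1:2:4


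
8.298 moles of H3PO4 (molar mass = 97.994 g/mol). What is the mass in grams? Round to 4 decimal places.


mass = n * M
mass = 8.298 * 97.994
mass = 813.154212 g, rounded to 4 dp:

813.1542 g


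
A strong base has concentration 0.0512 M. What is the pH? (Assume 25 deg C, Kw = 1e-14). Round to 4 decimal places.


A strong base dissociates completely, so [OH-] equals the given concentration.
pOH = -log10([OH-]) = -log10(0.0512) = 1.29073
pH = 14 - pOH = 14 - 1.29073
pH = 12.70927, rounded to 4 dp:

12.7093


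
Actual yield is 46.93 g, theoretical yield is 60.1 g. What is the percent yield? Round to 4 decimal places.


% yield = 100 * actual / theoretical
% yield = 100 * 46.93 / 60.1
% yield = 78.08652246 %, rounded to 4 dp:

78.0865 %


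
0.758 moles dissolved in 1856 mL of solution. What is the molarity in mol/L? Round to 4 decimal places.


Convert volume to liters: V_L = V_mL / 1000.
V_L = 1856 / 1000 = 1.856 L
M = n / V_L = 0.758 / 1.856
M = 0.40840517 mol/L, rounded to 4 dp:

0.4084 mol/L


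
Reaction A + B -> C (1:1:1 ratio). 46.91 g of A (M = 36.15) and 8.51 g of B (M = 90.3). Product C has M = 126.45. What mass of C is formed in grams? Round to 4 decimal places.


Find moles of each reactant; the smaller value is the limiting reagent in a 1:1:1 reaction, so moles_C equals moles of the limiter.
n_A = mass_A / M_A = 46.91 / 36.15 = 1.297649 mol
n_B = mass_B / M_B = 8.51 / 90.3 = 0.094241 mol
Limiting reagent: B (smaller), n_limiting = 0.094241 mol
mass_C = n_limiting * M_C = 0.094241 * 126.45
mass_C = 11.91677445 g, rounded to 4 dp:

11.9168 g


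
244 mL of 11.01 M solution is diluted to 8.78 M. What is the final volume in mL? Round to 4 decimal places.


Dilution: M1*V1 = M2*V2, solve for V2.
V2 = M1*V1 / M2
V2 = 11.01 * 244 / 8.78
V2 = 2686.44 / 8.78
V2 = 305.97266515 mL, rounded to 4 dp:

305.9727 mL


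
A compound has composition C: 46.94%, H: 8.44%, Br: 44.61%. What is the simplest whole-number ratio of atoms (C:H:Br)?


Assume 100 g of compound, divide each mass% by atomic mass to get moles, then normalize by the smallest to get a raw atom ratio.
Moles per 100 g: C: 46.94/12.011 = 3.9081, H: 8.44/1.008 = 8.373, Br: 44.61/79.904 = 0.5583
Raw ratio (divide by min = 0.5583): C: 7.0, H: 14.997, Br: 1.0
Multiply by 1 to clear fractions: C: 7.0 ~= 7, H: 14.997 ~= 15, Br: 1.0 ~= 1
Reduce by GCD to get the simplest whole-number ratio:

7:15:1


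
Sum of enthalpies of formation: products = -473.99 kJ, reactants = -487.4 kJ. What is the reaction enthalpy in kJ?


dH_rxn = sum(dH_f products) - sum(dH_f reactants)
dH_rxn = -473.99 - (-487.4)
dH_rxn = 13.41 kJ:

13.41 kJ


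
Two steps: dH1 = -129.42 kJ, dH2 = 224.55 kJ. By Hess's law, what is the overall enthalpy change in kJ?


Hess's law: enthalpy is a state function, so add the step enthalpies.
dH_total = dH1 + dH2 = -129.42 + (224.55)
dH_total = 95.13 kJ:

95.13 kJ


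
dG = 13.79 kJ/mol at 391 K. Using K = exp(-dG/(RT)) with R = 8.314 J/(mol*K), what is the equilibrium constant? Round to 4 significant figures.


dG is in kJ/mol; multiply by 1000 to match R in J/(mol*K).
RT = 8.314 * 391 = 3250.774 J/mol
exponent = -dG*1000 / (RT) = -(13.79*1000) / 3250.774 = -4.24206666
K = exp(-4.24206666)
K = 0.014377847, rounded to 4 significant figures:

0.01438


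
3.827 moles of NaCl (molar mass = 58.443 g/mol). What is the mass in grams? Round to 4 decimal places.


mass = n * M
mass = 3.827 * 58.443
mass = 223.661361 g, rounded to 4 dp:

223.6614 g


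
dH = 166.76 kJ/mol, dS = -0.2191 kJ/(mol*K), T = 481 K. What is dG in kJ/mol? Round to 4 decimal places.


Gibbs: dG = dH - T*dS (consistent units, dS already in kJ/(mol*K)).
T*dS = 481 * -0.2191 = -105.3871
dG = 166.76 - (-105.3871)
dG = 272.1471 kJ/mol, rounded to 4 dp:

272.1471 kJ/mol


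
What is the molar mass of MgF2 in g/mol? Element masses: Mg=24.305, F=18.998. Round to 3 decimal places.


M = sum(count * atomic_mass) over atoms.
M = 1*24.305 + 2*18.998
M = 24.305 + 37.996
M = 62.301 g/mol, rounded to 3 dp:

62.301 g/mol


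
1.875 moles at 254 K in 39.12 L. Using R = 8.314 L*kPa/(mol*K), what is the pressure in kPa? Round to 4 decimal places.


PV = nRT, solve for P = nRT / V.
nRT = 1.875 * 8.314 * 254 = 3959.5425
P = 3959.5425 / 39.12
P = 101.21529908 kPa, rounded to 4 dp:

101.2153 kPa


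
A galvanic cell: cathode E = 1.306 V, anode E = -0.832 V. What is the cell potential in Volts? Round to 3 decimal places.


Standard cell potential: E_cell = E_cathode - E_anode.
E_cell = 1.306 - (-0.832)
E_cell = 2.138 V, rounded to 3 dp:

2.138 V


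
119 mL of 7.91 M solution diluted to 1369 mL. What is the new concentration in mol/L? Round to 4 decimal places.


Dilution: M1*V1 = M2*V2, solve for M2.
M2 = M1*V1 / V2
M2 = 7.91 * 119 / 1369
M2 = 941.29 / 1369
M2 = 0.68757487 mol/L, rounded to 4 dp:

0.6876 mol/L


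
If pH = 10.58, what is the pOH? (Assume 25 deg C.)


At 25 deg C, pH + pOH = 14.
pOH = 14 - pH = 14 - 10.58
pOH = 3.42:

3.42


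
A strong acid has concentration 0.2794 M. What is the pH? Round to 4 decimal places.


A strong acid dissociates completely, so [H+] equals the given concentration.
pH = -log10([H+]) = -log10(0.2794)
pH = 0.5537736, rounded to 4 dp:

0.5538


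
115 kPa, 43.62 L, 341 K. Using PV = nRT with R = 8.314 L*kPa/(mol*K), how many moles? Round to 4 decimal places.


PV = nRT, solve for n = PV / (RT).
PV = 115 * 43.62 = 5016.3
RT = 8.314 * 341 = 2835.074
n = 5016.3 / 2835.074
n = 1.7693718 mol, rounded to 4 dp:

1.7694 mol


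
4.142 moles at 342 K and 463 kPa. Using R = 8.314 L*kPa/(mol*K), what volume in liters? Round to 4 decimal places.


PV = nRT, solve for V = nRT / P.
nRT = 4.142 * 8.314 * 342 = 11777.3131
V = 11777.3131 / 463
V = 25.43696134 L, rounded to 4 dp:

25.4370 L


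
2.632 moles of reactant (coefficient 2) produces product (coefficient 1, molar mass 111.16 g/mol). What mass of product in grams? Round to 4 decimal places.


Use the coefficient ratio to convert reactant moles to product moles, then multiply by the product's molar mass.
moles_P = moles_R * (coeff_P / coeff_R) = 2.632 * (1/2) = 1.316
mass_P = moles_P * M_P = 1.316 * 111.16
mass_P = 146.28656 g, rounded to 4 dp:

146.2866 g


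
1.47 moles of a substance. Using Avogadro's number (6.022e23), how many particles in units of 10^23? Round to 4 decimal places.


N = n * NA, then divide by 1e23 for the requested units.
N / 1e23 = n * 6.022
N / 1e23 = 1.47 * 6.022
N / 1e23 = 8.85234, rounded to 4 dp:

8.8523


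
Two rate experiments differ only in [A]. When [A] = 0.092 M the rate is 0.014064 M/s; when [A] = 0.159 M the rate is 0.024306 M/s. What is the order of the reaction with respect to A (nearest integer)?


Rate is proportional to [A]^n, so rate2/rate1 = ([A]2/[A]1)^n. Take logs to solve for n.
rate2/rate1 = 0.024306 / 0.014064 = 1.7282
[A]2/[A]1 = 0.159 / 0.092 = 1.7283
n = ln(1.7282) / ln(1.7283) = 1.0
Nearest integer order:

1


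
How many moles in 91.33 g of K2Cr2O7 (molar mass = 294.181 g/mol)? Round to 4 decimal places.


n = mass / M
n = 91.33 / 294.181
n = 0.31045513 mol, rounded to 4 dp:

0.3105 mol


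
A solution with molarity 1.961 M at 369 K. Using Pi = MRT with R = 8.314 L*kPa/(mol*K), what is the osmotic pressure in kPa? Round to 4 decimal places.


Osmotic pressure (van't Hoff): Pi = M*R*T.
RT = 8.314 * 369 = 3067.866
Pi = 1.961 * 3067.866
Pi = 6016.085226 kPa, rounded to 4 dp:

6016.0852 kPa


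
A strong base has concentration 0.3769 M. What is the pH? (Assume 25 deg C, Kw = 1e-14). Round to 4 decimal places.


A strong base dissociates completely, so [OH-] equals the given concentration.
pOH = -log10([OH-]) = -log10(0.3769) = 0.423774
pH = 14 - pOH = 14 - 0.423774
pH = 13.576226, rounded to 4 dp:

13.5762


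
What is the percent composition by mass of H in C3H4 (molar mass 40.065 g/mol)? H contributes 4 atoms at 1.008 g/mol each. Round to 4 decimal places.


pct = 100 * (n_elem * M_elem) / M_total
mass_contribution = 4 * 1.008 = 4.032 g/mol
pct = 100 * 4.032 / 40.065
pct = 10.06364657 %, rounded to 4 dp:

10.0636 %


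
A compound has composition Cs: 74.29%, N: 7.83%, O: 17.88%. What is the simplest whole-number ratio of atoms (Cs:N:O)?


Assume 100 g of compound, divide each mass% by atomic mass to get moles, then normalize by the smallest to get a raw atom ratio.
Moles per 100 g: Cs: 74.29/132.905 = 0.559, N: 7.83/14.007 = 0.559, O: 17.88/15.999 = 1.1176
Raw ratio (divide by min = 0.559): Cs: 1.0, N: 1.0, O: 1.999
Multiply by 1 to clear fractions: Cs: 1.0 ~= 1, N: 1.0 ~= 1, O: 1.999 ~= 2
Reduce by GCD to get the simplest whole-number ratio:

1:1:2


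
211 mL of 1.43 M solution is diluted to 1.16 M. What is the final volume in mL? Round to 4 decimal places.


Dilution: M1*V1 = M2*V2, solve for V2.
V2 = M1*V1 / M2
V2 = 1.43 * 211 / 1.16
V2 = 301.73 / 1.16
V2 = 260.11206897 mL, rounded to 4 dp:

260.1121 mL


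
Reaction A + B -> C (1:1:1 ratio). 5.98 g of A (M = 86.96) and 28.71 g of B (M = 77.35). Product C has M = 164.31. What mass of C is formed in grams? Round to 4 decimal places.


Find moles of each reactant; the smaller value is the limiting reagent in a 1:1:1 reaction, so moles_C equals moles of the limiter.
n_A = mass_A / M_A = 5.98 / 86.96 = 0.068767 mol
n_B = mass_B / M_B = 28.71 / 77.35 = 0.37117 mol
Limiting reagent: A (smaller), n_limiting = 0.068767 mol
mass_C = n_limiting * M_C = 0.068767 * 164.31
mass_C = 11.29910577 g, rounded to 4 dp:

11.2991 g


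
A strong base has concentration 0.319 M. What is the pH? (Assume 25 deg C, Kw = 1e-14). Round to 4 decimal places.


A strong base dissociates completely, so [OH-] equals the given concentration.
pOH = -log10([OH-]) = -log10(0.319) = 0.496209
pH = 14 - pOH = 14 - 0.496209
pH = 13.503791, rounded to 4 dp:

13.5038


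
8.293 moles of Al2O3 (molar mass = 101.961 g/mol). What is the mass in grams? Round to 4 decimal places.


mass = n * M
mass = 8.293 * 101.961
mass = 845.562573 g, rounded to 4 dp:

845.5626 g


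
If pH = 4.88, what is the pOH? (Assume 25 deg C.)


At 25 deg C, pH + pOH = 14.
pOH = 14 - pH = 14 - 4.88
pOH = 9.12:

9.12


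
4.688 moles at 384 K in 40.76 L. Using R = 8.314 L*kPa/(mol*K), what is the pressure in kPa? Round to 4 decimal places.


PV = nRT, solve for P = nRT / V.
nRT = 4.688 * 8.314 * 384 = 14966.7963
P = 14966.7963 / 40.76
P = 367.19323602 kPa, rounded to 4 dp:

367.1932 kPa


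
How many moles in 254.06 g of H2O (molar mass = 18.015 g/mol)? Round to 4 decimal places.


n = mass / M
n = 254.06 / 18.015
n = 14.1026922 mol, rounded to 4 dp:

14.1027 mol


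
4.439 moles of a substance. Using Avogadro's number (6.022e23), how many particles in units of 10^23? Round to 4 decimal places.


N = n * NA, then divide by 1e23 for the requested units.
N / 1e23 = n * 6.022
N / 1e23 = 4.439 * 6.022
N / 1e23 = 26.731658, rounded to 4 dp:

26.7317


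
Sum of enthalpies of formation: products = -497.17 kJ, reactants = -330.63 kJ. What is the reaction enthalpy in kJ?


dH_rxn = sum(dH_f products) - sum(dH_f reactants)
dH_rxn = -497.17 - (-330.63)
dH_rxn = -166.54 kJ:

-166.54 kJ


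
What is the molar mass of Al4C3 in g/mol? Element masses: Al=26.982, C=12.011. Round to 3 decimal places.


M = sum(count * atomic_mass) over atoms.
M = 4*26.982 + 3*12.011
M = 107.928 + 36.033
M = 143.961 g/mol, rounded to 3 dp:

143.961 g/mol


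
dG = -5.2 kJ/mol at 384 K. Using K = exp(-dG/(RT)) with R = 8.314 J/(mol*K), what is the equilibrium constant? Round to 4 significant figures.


dG is in kJ/mol; multiply by 1000 to match R in J/(mol*K).
RT = 8.314 * 384 = 3192.576 J/mol
exponent = -dG*1000 / (RT) = -(-5.2*1000) / 3192.576 = 1.62877877
K = exp(1.62877877)
K = 5.0976455, rounded to 4 significant figures:

5.098


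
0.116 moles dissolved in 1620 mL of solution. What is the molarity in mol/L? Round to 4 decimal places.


Convert volume to liters: V_L = V_mL / 1000.
V_L = 1620 / 1000 = 1.62 L
M = n / V_L = 0.116 / 1.62
M = 0.07160494 mol/L, rounded to 4 dp:

0.0716 mol/L


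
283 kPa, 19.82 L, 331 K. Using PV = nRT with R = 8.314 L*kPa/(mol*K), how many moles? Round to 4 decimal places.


PV = nRT, solve for n = PV / (RT).
PV = 283 * 19.82 = 5609.06
RT = 8.314 * 331 = 2751.934
n = 5609.06 / 2751.934
n = 2.03822475 mol, rounded to 4 dp:

2.0382 mol


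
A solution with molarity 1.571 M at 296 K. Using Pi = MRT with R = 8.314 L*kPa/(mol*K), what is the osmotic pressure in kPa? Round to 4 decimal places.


Osmotic pressure (van't Hoff): Pi = M*R*T.
RT = 8.314 * 296 = 2460.944
Pi = 1.571 * 2460.944
Pi = 3866.143024 kPa, rounded to 4 dp:

3866.1430 kPa


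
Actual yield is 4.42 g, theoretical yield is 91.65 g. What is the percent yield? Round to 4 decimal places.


% yield = 100 * actual / theoretical
% yield = 100 * 4.42 / 91.65
% yield = 4.82269504 %, rounded to 4 dp:

4.8227 %


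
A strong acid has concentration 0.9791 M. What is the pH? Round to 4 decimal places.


A strong acid dissociates completely, so [H+] equals the given concentration.
pH = -log10([H+]) = -log10(0.9791)
pH = 0.00917295, rounded to 4 dp:

0.0092


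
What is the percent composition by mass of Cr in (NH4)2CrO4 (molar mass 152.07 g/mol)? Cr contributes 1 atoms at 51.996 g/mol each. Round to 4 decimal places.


pct = 100 * (n_elem * M_elem) / M_total
mass_contribution = 1 * 51.996 = 51.996 g/mol
pct = 100 * 51.996 / 152.07
pct = 34.19214835 %, rounded to 4 dp:

34.1921 %


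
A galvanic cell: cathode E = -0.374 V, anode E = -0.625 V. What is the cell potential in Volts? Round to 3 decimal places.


Standard cell potential: E_cell = E_cathode - E_anode.
E_cell = -0.374 - (-0.625)
E_cell = 0.251 V, rounded to 3 dp:

0.251 V


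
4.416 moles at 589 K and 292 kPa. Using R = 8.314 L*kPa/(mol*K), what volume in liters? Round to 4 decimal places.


PV = nRT, solve for V = nRT / P.
nRT = 4.416 * 8.314 * 589 = 21624.9135
V = 21624.9135 / 292
V = 74.05792295 L, rounded to 4 dp:

74.0579 L


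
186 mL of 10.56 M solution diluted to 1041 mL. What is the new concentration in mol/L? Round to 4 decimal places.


Dilution: M1*V1 = M2*V2, solve for M2.
M2 = M1*V1 / V2
M2 = 10.56 * 186 / 1041
M2 = 1964.16 / 1041
M2 = 1.88680115 mol/L, rounded to 4 dp:

1.8868 mol/L


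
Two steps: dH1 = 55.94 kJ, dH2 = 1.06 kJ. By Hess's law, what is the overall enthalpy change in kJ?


Hess's law: enthalpy is a state function, so add the step enthalpies.
dH_total = dH1 + dH2 = 55.94 + (1.06)
dH_total = 57.0 kJ:

57.00 kJ


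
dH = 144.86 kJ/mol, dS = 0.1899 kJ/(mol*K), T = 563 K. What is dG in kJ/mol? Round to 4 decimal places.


Gibbs: dG = dH - T*dS (consistent units, dS already in kJ/(mol*K)).
T*dS = 563 * 0.1899 = 106.9137
dG = 144.86 - (106.9137)
dG = 37.9463 kJ/mol, rounded to 4 dp:

37.9463 kJ/mol


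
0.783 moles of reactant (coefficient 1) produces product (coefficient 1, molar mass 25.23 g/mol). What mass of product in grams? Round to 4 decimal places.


Use the coefficient ratio to convert reactant moles to product moles, then multiply by the product's molar mass.
moles_P = moles_R * (coeff_P / coeff_R) = 0.783 * (1/1) = 0.783
mass_P = moles_P * M_P = 0.783 * 25.23
mass_P = 19.75509 g, rounded to 4 dp:

19.7551 g


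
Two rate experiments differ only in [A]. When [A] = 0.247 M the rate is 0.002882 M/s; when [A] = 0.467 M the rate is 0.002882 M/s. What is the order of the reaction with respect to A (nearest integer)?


Rate is proportional to [A]^n, so rate2/rate1 = ([A]2/[A]1)^n. Take logs to solve for n.
rate2/rate1 = 0.002882 / 0.002882 = 1.0
[A]2/[A]1 = 0.467 / 0.247 = 1.8907
n = ln(1.0) / ln(1.8907) = 0.0
Nearest integer order:

0


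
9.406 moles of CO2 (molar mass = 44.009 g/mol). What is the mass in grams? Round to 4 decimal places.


mass = n * M
mass = 9.406 * 44.009
mass = 413.948654 g, rounded to 4 dp:

413.9487 g


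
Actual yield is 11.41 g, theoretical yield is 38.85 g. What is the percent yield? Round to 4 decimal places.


% yield = 100 * actual / theoretical
% yield = 100 * 11.41 / 38.85
% yield = 29.36936937 %, rounded to 4 dp:

29.3694 %


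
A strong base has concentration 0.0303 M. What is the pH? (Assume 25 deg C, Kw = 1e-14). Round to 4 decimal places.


A strong base dissociates completely, so [OH-] equals the given concentration.
pOH = -log10([OH-]) = -log10(0.0303) = 1.518557
pH = 14 - pOH = 14 - 1.518557
pH = 12.481443, rounded to 4 dp:

12.4814


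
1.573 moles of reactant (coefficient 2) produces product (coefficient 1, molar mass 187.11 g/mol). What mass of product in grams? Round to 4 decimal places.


Use the coefficient ratio to convert reactant moles to product moles, then multiply by the product's molar mass.
moles_P = moles_R * (coeff_P / coeff_R) = 1.573 * (1/2) = 0.7865
mass_P = moles_P * M_P = 0.7865 * 187.11
mass_P = 147.162015 g, rounded to 4 dp:

147.1620 g


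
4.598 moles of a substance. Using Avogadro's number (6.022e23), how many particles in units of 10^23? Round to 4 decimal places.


N = n * NA, then divide by 1e23 for the requested units.
N / 1e23 = n * 6.022
N / 1e23 = 4.598 * 6.022
N / 1e23 = 27.689156, rounded to 4 dp:

27.6892


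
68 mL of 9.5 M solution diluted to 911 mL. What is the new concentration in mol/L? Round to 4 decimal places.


Dilution: M1*V1 = M2*V2, solve for M2.
M2 = M1*V1 / V2
M2 = 9.5 * 68 / 911
M2 = 646.0 / 911
M2 = 0.70911087 mol/L, rounded to 4 dp:

0.7091 mol/L


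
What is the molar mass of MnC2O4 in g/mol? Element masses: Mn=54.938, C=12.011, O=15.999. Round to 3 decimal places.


M = sum(count * atomic_mass) over atoms.
M = 1*54.938 + 2*12.011 + 4*15.999
M = 54.938 + 24.022 + 63.996
M = 142.956 g/mol, rounded to 3 dp:

142.956 g/mol


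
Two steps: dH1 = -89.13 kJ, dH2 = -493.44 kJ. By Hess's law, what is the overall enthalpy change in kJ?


Hess's law: enthalpy is a state function, so add the step enthalpies.
dH_total = dH1 + dH2 = -89.13 + (-493.44)
dH_total = -582.57 kJ:

-582.57 kJ


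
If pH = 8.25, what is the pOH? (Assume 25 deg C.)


At 25 deg C, pH + pOH = 14.
pOH = 14 - pH = 14 - 8.25
pOH = 5.75:

5.75


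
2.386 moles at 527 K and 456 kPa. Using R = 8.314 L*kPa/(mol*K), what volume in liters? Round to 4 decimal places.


PV = nRT, solve for V = nRT / P.
nRT = 2.386 * 8.314 * 527 = 10454.2065
V = 10454.2065 / 456
V = 22.92589145 L, rounded to 4 dp:

22.9259 L


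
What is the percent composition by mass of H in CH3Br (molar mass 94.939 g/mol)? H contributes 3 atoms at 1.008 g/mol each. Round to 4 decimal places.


pct = 100 * (n_elem * M_elem) / M_total
mass_contribution = 3 * 1.008 = 3.024 g/mol
pct = 100 * 3.024 / 94.939
pct = 3.18520313 %, rounded to 4 dp:

3.1852 %


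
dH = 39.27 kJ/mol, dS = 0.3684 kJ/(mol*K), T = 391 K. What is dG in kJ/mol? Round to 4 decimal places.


Gibbs: dG = dH - T*dS (consistent units, dS already in kJ/(mol*K)).
T*dS = 391 * 0.3684 = 144.0444
dG = 39.27 - (144.0444)
dG = -104.7744 kJ/mol, rounded to 4 dp:

-104.7744 kJ/mol


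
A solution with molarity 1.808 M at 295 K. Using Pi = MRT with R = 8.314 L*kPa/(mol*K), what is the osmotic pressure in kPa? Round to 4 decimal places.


Osmotic pressure (van't Hoff): Pi = M*R*T.
RT = 8.314 * 295 = 2452.63
Pi = 1.808 * 2452.63
Pi = 4434.35504 kPa, rounded to 4 dp:

4434.3550 kPa


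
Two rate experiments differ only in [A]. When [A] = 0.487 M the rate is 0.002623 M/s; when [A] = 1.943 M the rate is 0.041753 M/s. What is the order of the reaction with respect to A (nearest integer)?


Rate is proportional to [A]^n, so rate2/rate1 = ([A]2/[A]1)^n. Take logs to solve for n.
rate2/rate1 = 0.041753 / 0.002623 = 15.918
[A]2/[A]1 = 1.943 / 0.487 = 3.9897
n = ln(15.918) / ln(3.9897) = 2.0
Nearest integer order:

2


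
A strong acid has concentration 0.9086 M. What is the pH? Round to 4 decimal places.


A strong acid dissociates completely, so [H+] equals the given concentration.
pH = -log10([H+]) = -log10(0.9086)
pH = 0.04162727, rounded to 4 dp:

0.0416


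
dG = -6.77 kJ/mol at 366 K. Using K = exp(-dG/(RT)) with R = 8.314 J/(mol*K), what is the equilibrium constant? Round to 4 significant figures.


dG is in kJ/mol; multiply by 1000 to match R in J/(mol*K).
RT = 8.314 * 366 = 3042.924 J/mol
exponent = -dG*1000 / (RT) = -(-6.77*1000) / 3042.924 = 2.22483375
K = exp(2.22483375)
K = 9.2519445, rounded to 4 significant figures:

9.252


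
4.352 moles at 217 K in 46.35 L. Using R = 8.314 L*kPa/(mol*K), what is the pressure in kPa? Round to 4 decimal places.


PV = nRT, solve for P = nRT / V.
nRT = 4.352 * 8.314 * 217 = 7851.6086
P = 7851.6086 / 46.35
P = 169.3982438 kPa, rounded to 4 dp:

169.3982 kPa


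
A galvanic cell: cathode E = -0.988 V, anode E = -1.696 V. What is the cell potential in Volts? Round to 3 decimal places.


Standard cell potential: E_cell = E_cathode - E_anode.
E_cell = -0.988 - (-1.696)
E_cell = 0.708 V, rounded to 3 dp:

0.708 V


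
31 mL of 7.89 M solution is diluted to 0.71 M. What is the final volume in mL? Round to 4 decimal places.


Dilution: M1*V1 = M2*V2, solve for V2.
V2 = M1*V1 / M2
V2 = 7.89 * 31 / 0.71
V2 = 244.59 / 0.71
V2 = 344.49295775 mL, rounded to 4 dp:

344.4930 mL


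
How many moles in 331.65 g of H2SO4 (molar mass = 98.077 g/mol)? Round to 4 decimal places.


n = mass / M
n = 331.65 / 98.077
n = 3.38152676 mol, rounded to 4 dp:

3.3815 mol


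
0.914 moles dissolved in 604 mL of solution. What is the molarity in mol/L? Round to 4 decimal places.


Convert volume to liters: V_L = V_mL / 1000.
V_L = 604 / 1000 = 0.604 L
M = n / V_L = 0.914 / 0.604
M = 1.51324503 mol/L, rounded to 4 dp:

1.5132 mol/L


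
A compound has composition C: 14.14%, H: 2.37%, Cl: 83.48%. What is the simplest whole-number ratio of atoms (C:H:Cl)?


Assume 100 g of compound, divide each mass% by atomic mass to get moles, then normalize by the smallest to get a raw atom ratio.
Moles per 100 g: C: 14.14/12.011 = 1.1773, H: 2.37/1.008 = 2.3512, Cl: 83.48/35.453 = 2.3547
Raw ratio (divide by min = 1.1773): C: 1.0, H: 1.997, Cl: 2.0
Multiply by 1 to clear fractions: C: 1.0 ~= 1, H: 1.997 ~= 2, Cl: 2.0 ~= 2
Reduce by GCD to get the simplest whole-number ratio:

1:2:2


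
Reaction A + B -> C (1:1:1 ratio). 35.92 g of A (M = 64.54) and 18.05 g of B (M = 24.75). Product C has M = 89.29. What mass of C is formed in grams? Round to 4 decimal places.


Find moles of each reactant; the smaller value is the limiting reagent in a 1:1:1 reaction, so moles_C equals moles of the limiter.
n_A = mass_A / M_A = 35.92 / 64.54 = 0.556554 mol
n_B = mass_B / M_B = 18.05 / 24.75 = 0.729293 mol
Limiting reagent: A (smaller), n_limiting = 0.556554 mol
mass_C = n_limiting * M_C = 0.556554 * 89.29
mass_C = 49.69470666 g, rounded to 4 dp:

49.6947 g


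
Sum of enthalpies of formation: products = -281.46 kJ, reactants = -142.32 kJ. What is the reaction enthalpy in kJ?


dH_rxn = sum(dH_f products) - sum(dH_f reactants)
dH_rxn = -281.46 - (-142.32)
dH_rxn = -139.14 kJ:

-139.14 kJ


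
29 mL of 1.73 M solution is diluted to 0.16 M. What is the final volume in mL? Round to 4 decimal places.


Dilution: M1*V1 = M2*V2, solve for V2.
V2 = M1*V1 / M2
V2 = 1.73 * 29 / 0.16
V2 = 50.17 / 0.16
V2 = 313.5625 mL, rounded to 4 dp:

313.5625 mL
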